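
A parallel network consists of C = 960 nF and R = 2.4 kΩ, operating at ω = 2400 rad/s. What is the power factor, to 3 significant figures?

X_C = 1/(ωC) = 434 Ω
Parallel: admittances add. Y = 1/R + jωC
Y = (0.000417 + j0.00230) S
|Y| = 0.00234 S → |Z| = 1/|Y| = 427 Ω, ∠Z = −∠Y = -79.7°
cos φ = cos(-79.7°) = 0.178

0.178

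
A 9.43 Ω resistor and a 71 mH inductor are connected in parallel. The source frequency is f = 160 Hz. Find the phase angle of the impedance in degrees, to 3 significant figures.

ω = 2πf = 1005 rad/s
X_L = ωL = 71.4 Ω
Parallel: admittances add. Y = 1/R + 1/(jωL)
Y = (0.106 − j0.0140) S
|Y| = 0.107 S → |Z| = 1/|Y| = 9.35 Ω, ∠Z = −∠Y = 7.53°

7.53°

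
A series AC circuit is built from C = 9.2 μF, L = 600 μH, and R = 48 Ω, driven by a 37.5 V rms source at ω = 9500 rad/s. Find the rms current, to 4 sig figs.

X_L = ωL = 5.700 Ω
X_C = 1/(ωC) = 11.44 Ω
Net reactance X = X_L − X_C = -5.742 Ω
Z = 48.00 − j5.742 Ω
|Z| = √(48.00² + 5.742²) = 48.34 Ω
I = V/|Z| = 37.5/48.34 = 775.7 mA

775.7 mA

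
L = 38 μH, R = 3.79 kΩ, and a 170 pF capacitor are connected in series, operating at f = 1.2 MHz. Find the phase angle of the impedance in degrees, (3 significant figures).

ω = 2πf = 7.54e+06 rad/s
X_L = ωL = 287 Ω
X_C = 1/(ωC) = 780 Ω
Net reactance X = X_L − X_C = -494 Ω
Z = 3790 − j494 Ω
|Z| = √(3790² + 494²) = 3820 Ω
∠Z = arctan(-494/3790) = -7.42°

-7.42°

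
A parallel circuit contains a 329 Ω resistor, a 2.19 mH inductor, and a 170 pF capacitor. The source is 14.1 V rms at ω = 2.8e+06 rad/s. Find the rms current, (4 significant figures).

43.08 mA

X_L = ωL = 6132 Ω
X_C = 1/(ωC) = 2101 Ω
Parallel: admittances add. Y = 1/R + 1/(jωL) + jωC
Y = (0.003040 + j0.0003129) S
|Y| = 0.003056 S → |Z| = 1/|Y| = 327.3 Ω, ∠Z = −∠Y = -5.878°
I = V/|Z| = 14.1/327.3 = 43.08 mA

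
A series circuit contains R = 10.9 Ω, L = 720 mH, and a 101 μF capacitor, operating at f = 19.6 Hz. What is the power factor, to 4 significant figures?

0.7966

ω = 2πf = 123.2 rad/s
X_L = ωL = 88.67 Ω
X_C = 1/(ωC) = 80.40 Ω
Net reactance X = X_L − X_C = 8.271 Ω
Z = 10.90 + j8.271 Ω
|Z| = √(10.90² + 8.271²) = 13.68 Ω
∠Z = arctan(8.271/10.90) = 37.19°
cos φ = cos(37.19°) = 0.7966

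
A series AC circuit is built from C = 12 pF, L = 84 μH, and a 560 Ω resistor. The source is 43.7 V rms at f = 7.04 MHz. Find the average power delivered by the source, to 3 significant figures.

ω = 2πf = 4.423e+07 rad/s
X_L = ωL = 3720 Ω
X_C = 1/(ωC) = 1880 Ω
Net reactance X = X_L − X_C = 1830 Ω
Z = 560 + j1830 Ω
|Z| = √(560² + 1830²) = 1920 Ω
∠Z = arctan(1830/560) = 73.0°
I = V/|Z| = 22.8 mA
P = VI cos φ = 43.7 × 0.0228 × cos(73.0°) = 292 mW

292 mW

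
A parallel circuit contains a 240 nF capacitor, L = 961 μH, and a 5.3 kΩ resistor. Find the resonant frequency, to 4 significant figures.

10.48 kHz

ω₀ = 1/√(LC) = 1/√(0.000961 × 2.4e-07) = 65850 rad/s
f₀ = ω₀/(2π) = 10.48 kHz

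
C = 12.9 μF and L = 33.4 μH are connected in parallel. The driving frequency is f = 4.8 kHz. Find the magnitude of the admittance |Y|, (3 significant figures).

604 mS

ω = 2πf = 30160 rad/s
X_L = ωL = 1.01 Ω
X_C = 1/(ωC) = 2.57 Ω
Parallel: admittances add. Y = 1/(jωL) + jωC
Y = (0 − j0.604) S
|Y| = 0.604 S → |Z| = 1/|Y| = 1.66 Ω, ∠Z = −∠Y = 90.0°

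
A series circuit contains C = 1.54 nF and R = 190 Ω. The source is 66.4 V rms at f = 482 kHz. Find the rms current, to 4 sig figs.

ω = 2πf = 3.028e+06 rad/s
X_C = 1/(ωC) = 214.4 Ω
Z = 190.0 − j214.4 Ω
|Z| = √(190.0² + 214.4²) = 286.5 Ω
I = V/|Z| = 66.4/286.5 = 231.8 mA

231.8 mA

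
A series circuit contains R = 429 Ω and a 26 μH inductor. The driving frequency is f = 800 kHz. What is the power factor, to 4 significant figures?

ω = 2πf = 5.027e+06 rad/s
X_L = ωL = 130.7 Ω
Z = 429.0 + j130.7 Ω
|Z| = √(429.0² + 130.7²) = 448.5 Ω
∠Z = arctan(130.7/429.0) = 16.94°
cos φ = cos(16.94°) = 0.9566

0.9566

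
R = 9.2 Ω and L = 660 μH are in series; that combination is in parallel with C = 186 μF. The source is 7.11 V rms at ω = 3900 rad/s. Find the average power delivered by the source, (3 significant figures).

X_L = ωL = 2.57 Ω
X_C = 1/(ωC) = 1.38 Ω
Branch 1 (R+jX_L): Z₁ = 9.20 + j2.57 Ω, |Z₁| = 9.55 Ω
Branch 2 (−jX_C): Z₂ = −j1.38 Ω
Parallel: Z = Z₁Z₂/(Z₁+Z₂), |Z| = 1.42 Ω, ∠Z = -81.8°
I = V/|Z| = 5.01 A
P = VI cos φ = 7.11 × 5.01 × cos(-81.8°) = 5.10 W

5.10 W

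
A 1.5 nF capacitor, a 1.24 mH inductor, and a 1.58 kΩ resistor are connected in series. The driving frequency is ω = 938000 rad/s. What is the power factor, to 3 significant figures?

0.961

X_L = ωL = 1160 Ω
X_C = 1/(ωC) = 711 Ω
Net reactance X = X_L − X_C = 452 Ω
Z = 1580 + j452 Ω
|Z| = √(1580² + 452²) = 1640 Ω
∠Z = arctan(452/1580) = 16.0°
cos φ = cos(16.0°) = 0.961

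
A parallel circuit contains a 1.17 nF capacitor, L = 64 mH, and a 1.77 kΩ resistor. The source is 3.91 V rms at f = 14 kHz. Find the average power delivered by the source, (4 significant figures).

8.637 mW

ω = 2πf = 87960 rad/s
X_L = ωL = 5630 Ω
X_C = 1/(ωC) = 9716 Ω
Parallel: admittances add. Y = 1/R + 1/(jωL) + jωC
Y = (0.0005650 − j7.471e-05) S
|Y| = 0.0005699 S → |Z| = 1/|Y| = 1755 Ω, ∠Z = −∠Y = 7.533°
I = V/|Z| = 2.228 mA
P = VI cos φ = 3.91 × 0.002228 × cos(7.533°) = 8.637 mW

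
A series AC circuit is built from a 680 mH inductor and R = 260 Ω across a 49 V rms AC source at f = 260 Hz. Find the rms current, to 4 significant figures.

42.95 mA

ω = 2πf = 1634 rad/s
X_L = ωL = 1111 Ω
Z = 260.0 + j1111 Ω
|Z| = √(260.0² + 1111²) = 1141 Ω
I = V/|Z| = 49/1141 = 42.95 mA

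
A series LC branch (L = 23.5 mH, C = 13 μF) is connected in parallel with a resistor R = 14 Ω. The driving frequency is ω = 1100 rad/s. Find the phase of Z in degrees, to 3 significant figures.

X_L = ωL = 25.9 Ω
X_C = 1/(ωC) = 69.9 Ω
Branch 1: Z₁ = R = 14.0 Ω
Branch 2 (series LC): Z₂ = j(X_L − X_C) = −j44.1 Ω
Parallel: Z = Z₁Z₂/(Z₁+Z₂), |Z| = 13.3 Ω, ∠Z = -17.6°

-17.6°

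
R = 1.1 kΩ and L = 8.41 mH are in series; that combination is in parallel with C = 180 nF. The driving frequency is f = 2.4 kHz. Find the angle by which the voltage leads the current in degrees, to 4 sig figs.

-71.04°

ω = 2πf = 15080 rad/s
X_L = ωL = 126.8 Ω
X_C = 1/(ωC) = 368.4 Ω
Branch 1 (R+jX_L): Z₁ = 1100 + j126.8 Ω, |Z₁| = 1107 Ω
Branch 2 (−jX_C): Z₂ = −j368.4 Ω
Parallel: Z = Z₁Z₂/(Z₁+Z₂), |Z| = 362.2 Ω, ∠Z = -71.04°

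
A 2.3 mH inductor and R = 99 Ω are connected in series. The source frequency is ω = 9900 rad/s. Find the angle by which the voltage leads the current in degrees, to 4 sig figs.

X_L = ωL = 22.77 Ω
Z = 99.00 + j22.77 Ω
|Z| = √(99.00² + 22.77²) = 101.6 Ω
∠Z = arctan(22.77/99.00) = 12.95°

12.95°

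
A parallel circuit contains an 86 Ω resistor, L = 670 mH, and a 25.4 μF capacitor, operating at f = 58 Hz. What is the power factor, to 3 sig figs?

0.914

ω = 2πf = 364.4 rad/s
X_L = ωL = 244 Ω
X_C = 1/(ωC) = 108 Ω
Parallel: admittances add. Y = 1/R + 1/(jωL) + jωC
Y = (0.0116 + j0.00516) S
|Y| = 0.0127 S → |Z| = 1/|Y| = 78.6 Ω, ∠Z = −∠Y = -23.9°
cos φ = cos(-23.9°) = 0.914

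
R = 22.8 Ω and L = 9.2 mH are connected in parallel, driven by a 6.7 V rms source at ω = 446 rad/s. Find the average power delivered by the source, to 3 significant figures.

1.97 W

X_L = ωL = 4.10 Ω
Parallel: admittances add. Y = 1/R + 1/(jωL)
Y = (0.0439 − j0.244) S
|Y| = 0.248 S → |Z| = 1/|Y| = 4.04 Ω, ∠Z = −∠Y = 79.8°
I = V/|Z| = 1.66 A
P = VI cos φ = 6.7 × 1.66 × cos(79.8°) = 1.97 W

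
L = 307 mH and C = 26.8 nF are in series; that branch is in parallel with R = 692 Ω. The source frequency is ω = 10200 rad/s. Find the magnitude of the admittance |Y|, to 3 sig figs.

2.39 mS

X_L = ωL = 3130 Ω
X_C = 1/(ωC) = 3660 Ω
Branch 1: Z₁ = R = 692 Ω
Branch 2 (series LC): Z₂ = j(X_L − X_C) = −j527 Ω
Parallel: Z = Z₁Z₂/(Z₁+Z₂), |Z| = 419 Ω, ∠Z = -52.7°
|Y| = 1/|Z| = 2.39 mS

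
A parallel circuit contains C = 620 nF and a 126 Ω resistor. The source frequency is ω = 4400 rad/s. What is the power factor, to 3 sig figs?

0.946

X_C = 1/(ωC) = 367 Ω
Parallel: admittances add. Y = 1/R + jωC
Y = (0.00794 + j0.00273) S
|Y| = 0.00839 S → |Z| = 1/|Y| = 119 Ω, ∠Z = −∠Y = -19.0°
cos φ = cos(-19.0°) = 0.946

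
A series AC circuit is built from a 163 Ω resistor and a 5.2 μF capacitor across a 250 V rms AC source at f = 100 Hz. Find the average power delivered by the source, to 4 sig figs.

ω = 2πf = 628.3 rad/s
X_C = 1/(ωC) = 306.1 Ω
Z = 163.0 − j306.1 Ω
|Z| = √(163.0² + 306.1²) = 346.8 Ω
∠Z = arctan(-306.1/163.0) = -61.96°
I = V/|Z| = 720.9 mA
P = VI cos φ = 250 × 0.7209 × cos(-61.96°) = 84.72 W

84.72 W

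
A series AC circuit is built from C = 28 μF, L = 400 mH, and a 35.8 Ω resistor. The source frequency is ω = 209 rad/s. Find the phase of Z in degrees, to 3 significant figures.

-67.7°

X_L = ωL = 83.6 Ω
X_C = 1/(ωC) = 171 Ω
Net reactance X = X_L − X_C = -87.3 Ω
Z = 35.8 − j87.3 Ω
|Z| = √(35.8² + 87.3²) = 94.3 Ω
∠Z = arctan(-87.3/35.8) = -67.7°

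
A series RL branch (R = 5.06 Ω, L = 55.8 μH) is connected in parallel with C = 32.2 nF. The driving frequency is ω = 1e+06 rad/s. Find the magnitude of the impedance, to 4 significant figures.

X_L = ωL = 55.80 Ω
X_C = 1/(ωC) = 31.06 Ω
Branch 1 (R+jX_L): Z₁ = 5.060 + j55.80 Ω, |Z₁| = 56.03 Ω
Branch 2 (−jX_C): Z₂ = −j31.06 Ω
Parallel: Z = Z₁Z₂/(Z₁+Z₂), |Z| = 68.90 Ω, ∠Z = -83.62°

68.90 Ω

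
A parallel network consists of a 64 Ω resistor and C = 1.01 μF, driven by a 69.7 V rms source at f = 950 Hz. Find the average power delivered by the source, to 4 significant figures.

75.91 W

ω = 2πf = 5969 rad/s
X_C = 1/(ωC) = 165.9 Ω
Parallel: admittances add. Y = 1/R + jωC
Y = (0.01562 + j0.006029) S
|Y| = 0.01675 S → |Z| = 1/|Y| = 59.71 Ω, ∠Z = −∠Y = -21.10°
I = V/|Z| = 1.167 A
P = VI cos φ = 69.7 × 1.167 × cos(-21.10°) = 75.91 W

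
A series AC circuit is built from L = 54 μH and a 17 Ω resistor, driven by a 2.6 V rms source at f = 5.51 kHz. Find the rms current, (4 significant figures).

ω = 2πf = 34620 rad/s
X_L = ωL = 1.869 Ω
Z = 17.00 + j1.869 Ω
|Z| = √(17.00² + 1.869²) = 17.10 Ω
I = V/|Z| = 2.6/17.10 = 152.0 mA

152.0 mA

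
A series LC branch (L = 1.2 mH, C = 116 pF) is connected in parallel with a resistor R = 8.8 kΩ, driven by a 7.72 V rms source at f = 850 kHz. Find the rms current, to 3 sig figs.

1.83 mA

ω = 2πf = 5.341e+06 rad/s
X_L = ωL = 6410 Ω
X_C = 1/(ωC) = 1610 Ω
Branch 1: Z₁ = R = 8800 Ω
Branch 2 (series LC): Z₂ = j(X_L − X_C) = j4790 Ω
Parallel: Z = Z₁Z₂/(Z₁+Z₂), |Z| = 4210 Ω, ∠Z = 61.4°
I = V/|Z| = 7.72/4210 = 1.83 mA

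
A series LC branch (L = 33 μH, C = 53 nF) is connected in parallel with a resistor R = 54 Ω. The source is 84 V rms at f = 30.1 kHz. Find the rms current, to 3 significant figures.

ω = 2πf = 189100 rad/s
X_L = ωL = 6.24 Ω
X_C = 1/(ωC) = 99.8 Ω
Branch 1: Z₁ = R = 54.0 Ω
Branch 2 (series LC): Z₂ = j(X_L − X_C) = −j93.5 Ω
Parallel: Z = Z₁Z₂/(Z₁+Z₂), |Z| = 46.8 Ω, ∠Z = -30.0°
I = V/|Z| = 84/46.8 = 1.80 A

1.80 A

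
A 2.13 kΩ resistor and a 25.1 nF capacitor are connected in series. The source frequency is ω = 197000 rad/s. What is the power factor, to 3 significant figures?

X_C = 1/(ωC) = 202 Ω
Z = 2130 − j202 Ω
|Z| = √(2130² + 202²) = 2140 Ω
∠Z = arctan(-202/2130) = -5.42°
cos φ = cos(-5.42°) = 0.996

0.996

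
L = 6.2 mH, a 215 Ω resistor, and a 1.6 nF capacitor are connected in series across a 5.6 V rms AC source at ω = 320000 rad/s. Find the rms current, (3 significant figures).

X_L = ωL = 1980 Ω
X_C = 1/(ωC) = 1950 Ω
Net reactance X = X_L − X_C = 30.9 Ω
Z = 215 + j30.9 Ω
|Z| = √(215² + 30.9²) = 217 Ω
I = V/|Z| = 5.6/217 = 25.8 mA

25.8 mA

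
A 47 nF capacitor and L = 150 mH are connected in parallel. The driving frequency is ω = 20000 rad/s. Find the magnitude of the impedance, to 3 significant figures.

X_L = ωL = 3000 Ω
X_C = 1/(ωC) = 1060 Ω
Parallel: admittances add. Y = 1/(jωL) + jωC
Y = (0 + j0.000607) S
|Y| = 0.000607 S → |Z| = 1/|Y| = 1650 Ω, ∠Z = −∠Y = -90.0°

1650 Ω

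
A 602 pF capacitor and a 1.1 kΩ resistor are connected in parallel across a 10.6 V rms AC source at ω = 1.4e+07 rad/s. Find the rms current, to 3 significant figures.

89.9 mA

X_C = 1/(ωC) = 119 Ω
Parallel: admittances add. Y = 1/R + jωC
Y = (0.000909 + j0.00843) S
|Y| = 0.00848 S → |Z| = 1/|Y| = 118 Ω, ∠Z = −∠Y = -83.8°
I = V/|Z| = 10.6/118 = 89.9 mA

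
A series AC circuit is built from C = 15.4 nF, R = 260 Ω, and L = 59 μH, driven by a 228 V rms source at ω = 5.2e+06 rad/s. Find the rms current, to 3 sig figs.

X_L = ωL = 307 Ω
X_C = 1/(ωC) = 12.5 Ω
Net reactance X = X_L − X_C = 294 Ω
Z = 260 + j294 Ω
|Z| = √(260² + 294²) = 393 Ω
I = V/|Z| = 228/393 = 581 mA

581 mA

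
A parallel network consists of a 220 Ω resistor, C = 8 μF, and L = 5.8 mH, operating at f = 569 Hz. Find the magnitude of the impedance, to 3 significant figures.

ω = 2πf = 3575 rad/s
X_L = ωL = 20.7 Ω
X_C = 1/(ωC) = 35.0 Ω
Parallel: admittances add. Y = 1/R + 1/(jωL) + jωC
Y = (0.00455 − j0.0196) S
|Y| = 0.0201 S → |Z| = 1/|Y| = 49.6 Ω, ∠Z = −∠Y = 77.0°

49.6 Ω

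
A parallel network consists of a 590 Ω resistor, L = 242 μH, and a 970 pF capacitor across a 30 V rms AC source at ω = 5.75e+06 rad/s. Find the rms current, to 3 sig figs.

154 mA

X_L = ωL = 1390 Ω
X_C = 1/(ωC) = 179 Ω
Parallel: admittances add. Y = 1/R + 1/(jωL) + jωC
Y = (0.00169 + j0.00486) S
|Y| = 0.00515 S → |Z| = 1/|Y| = 194 Ω, ∠Z = −∠Y = -70.8°
I = V/|Z| = 30/194 = 154 mA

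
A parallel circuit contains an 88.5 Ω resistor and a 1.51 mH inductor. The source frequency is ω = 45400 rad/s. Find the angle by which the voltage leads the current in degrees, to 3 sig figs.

X_L = ωL = 68.6 Ω
Parallel: admittances add. Y = 1/R + 1/(jωL)
Y = (0.0113 − j0.0146) S
|Y| = 0.0185 S → |Z| = 1/|Y| = 54.2 Ω, ∠Z = −∠Y = 52.2°

52.2°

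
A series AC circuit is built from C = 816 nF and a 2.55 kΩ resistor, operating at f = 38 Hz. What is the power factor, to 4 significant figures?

0.4449

ω = 2πf = 238.8 rad/s
X_C = 1/(ωC) = 5133 Ω
Z = 2550 − j5133 Ω
|Z| = √(2550² + 5133²) = 5731 Ω
∠Z = arctan(-5133/2550) = -63.58°
cos φ = cos(-63.58°) = 0.4449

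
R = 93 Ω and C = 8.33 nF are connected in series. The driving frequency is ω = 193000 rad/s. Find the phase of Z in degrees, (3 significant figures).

-81.5°

X_C = 1/(ωC) = 622 Ω
Z = 93.0 − j622 Ω
|Z| = √(93.0² + 622²) = 629 Ω
∠Z = arctan(-622/93.0) = -81.5°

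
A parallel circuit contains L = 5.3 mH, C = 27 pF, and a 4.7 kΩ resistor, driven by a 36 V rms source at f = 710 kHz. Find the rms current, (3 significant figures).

ω = 2πf = 4.461e+06 rad/s
X_L = ωL = 23600 Ω
X_C = 1/(ωC) = 8300 Ω
Parallel: admittances add. Y = 1/R + 1/(jωL) + jωC
Y = (0.000213 + j7.82e-05) S
|Y| = 0.000227 S → |Z| = 1/|Y| = 4410 Ω, ∠Z = −∠Y = -20.2°
I = V/|Z| = 36/4410 = 8.16 mA

8.16 mA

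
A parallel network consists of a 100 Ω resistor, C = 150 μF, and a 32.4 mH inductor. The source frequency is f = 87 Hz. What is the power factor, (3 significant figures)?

ω = 2πf = 546.6 rad/s
X_L = ωL = 17.7 Ω
X_C = 1/(ωC) = 12.2 Ω
Parallel: admittances add. Y = 1/R + 1/(jωL) + jωC
Y = (0.0100 + j0.0255) S
|Y| = 0.0274 S → |Z| = 1/|Y| = 36.5 Ω, ∠Z = −∠Y = -68.6°
cos φ = cos(-68.6°) = 0.365

0.365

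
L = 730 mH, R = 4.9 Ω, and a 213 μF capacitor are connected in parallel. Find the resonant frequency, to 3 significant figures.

12.8 Hz

ω₀ = 1/√(LC) = 1/√(0.73 × 0.000213) = 80.20 rad/s
f₀ = ω₀/(2π) = 12.8 Hz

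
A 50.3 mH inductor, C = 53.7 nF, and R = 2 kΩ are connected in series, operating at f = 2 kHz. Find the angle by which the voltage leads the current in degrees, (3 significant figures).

-23.0°

ω = 2πf = 12570 rad/s
X_L = ωL = 632 Ω
X_C = 1/(ωC) = 1480 Ω
Net reactance X = X_L − X_C = -850 Ω
Z = 2000 − j850 Ω
|Z| = √(2000² + 850²) = 2170 Ω
∠Z = arctan(-850/2000) = -23.0°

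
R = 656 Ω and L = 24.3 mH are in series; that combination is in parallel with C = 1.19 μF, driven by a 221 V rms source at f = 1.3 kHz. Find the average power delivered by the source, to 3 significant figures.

68.2 W

ω = 2πf = 8168 rad/s
X_L = ωL = 198 Ω
X_C = 1/(ωC) = 103 Ω
Branch 1 (R+jX_L): Z₁ = 656 + j198 Ω, |Z₁| = 685 Ω
Branch 2 (−jX_C): Z₂ = −j103 Ω
Parallel: Z = Z₁Z₂/(Z₁+Z₂), |Z| = 106 Ω, ∠Z = -81.5°
I = V/|Z| = 2.08 A
P = VI cos φ = 221 × 2.08 × cos(-81.5°) = 68.2 W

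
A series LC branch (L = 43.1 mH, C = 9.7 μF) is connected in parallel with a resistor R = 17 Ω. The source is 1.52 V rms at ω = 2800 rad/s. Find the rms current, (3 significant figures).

X_L = ωL = 121 Ω
X_C = 1/(ωC) = 36.8 Ω
Branch 1: Z₁ = R = 17.0 Ω
Branch 2 (series LC): Z₂ = j(X_L − X_C) = j83.9 Ω
Parallel: Z = Z₁Z₂/(Z₁+Z₂), |Z| = 16.7 Ω, ∠Z = 11.5°
I = V/|Z| = 1.52/16.7 = 91.2 mA

91.2 mA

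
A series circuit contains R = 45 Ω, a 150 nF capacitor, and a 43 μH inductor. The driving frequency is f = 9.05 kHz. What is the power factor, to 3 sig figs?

0.365

ω = 2πf = 56860 rad/s
X_L = ωL = 2.45 Ω
X_C = 1/(ωC) = 117 Ω
Net reactance X = X_L − X_C = -115 Ω
Z = 45.0 − j115 Ω
|Z| = √(45.0² + 115²) = 123 Ω
∠Z = arctan(-115/45.0) = -68.6°
cos φ = cos(-68.6°) = 0.365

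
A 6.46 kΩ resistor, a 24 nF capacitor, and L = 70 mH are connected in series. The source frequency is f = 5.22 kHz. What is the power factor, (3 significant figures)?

ω = 2πf = 32800 rad/s
X_L = ωL = 2300 Ω
X_C = 1/(ωC) = 1270 Ω
Net reactance X = X_L − X_C = 1030 Ω
Z = 6460 + j1030 Ω
|Z| = √(6460² + 1030²) = 6540 Ω
∠Z = arctan(1030/6460) = 9.02°
cos φ = cos(9.02°) = 0.988

0.988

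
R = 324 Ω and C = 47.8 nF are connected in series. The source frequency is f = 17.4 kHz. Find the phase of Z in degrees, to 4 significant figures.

ω = 2πf = 109300 rad/s
X_C = 1/(ωC) = 191.4 Ω
Z = 324.0 − j191.4 Ω
|Z| = √(324.0² + 191.4²) = 376.3 Ω
∠Z = arctan(-191.4/324.0) = -30.57°

-30.57°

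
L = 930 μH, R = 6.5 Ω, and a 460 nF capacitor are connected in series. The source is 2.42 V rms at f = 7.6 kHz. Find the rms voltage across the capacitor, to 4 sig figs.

ω = 2πf = 47750 rad/s
X_L = ωL = 44.41 Ω
X_C = 1/(ωC) = 45.52 Ω
Net reactance X = X_L − X_C = -1.115 Ω
Z = 6.500 − j1.115 Ω
|Z| = √(6.500² + 1.115²) = 6.595 Ω
I = V/|Z| = 366.9 mA
V_C = I·|Z_C| = 0.3669 × 45.52 = 16.71 V

16.71 V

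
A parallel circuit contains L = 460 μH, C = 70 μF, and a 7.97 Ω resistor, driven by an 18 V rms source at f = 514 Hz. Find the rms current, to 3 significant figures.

ω = 2πf = 3230 rad/s
X_L = ωL = 1.49 Ω
X_C = 1/(ωC) = 4.42 Ω
Parallel: admittances add. Y = 1/R + 1/(jωL) + jωC
Y = (0.125 − j0.447) S
|Y| = 0.464 S → |Z| = 1/|Y| = 2.15 Ω, ∠Z = −∠Y = 74.3°
I = V/|Z| = 18/2.15 = 8.36 A

8.36 A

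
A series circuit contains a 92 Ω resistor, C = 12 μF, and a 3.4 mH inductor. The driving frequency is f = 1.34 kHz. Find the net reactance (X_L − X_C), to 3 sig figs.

18.7 Ω

ω = 2πf = 8419 rad/s
X_L = ωL = 28.6 Ω
X_C = 1/(ωC) = 9.90 Ω
X = 28.6 − 9.90 = 18.7 Ω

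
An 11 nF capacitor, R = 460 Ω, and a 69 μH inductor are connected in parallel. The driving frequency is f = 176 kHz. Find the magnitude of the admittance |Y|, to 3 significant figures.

ω = 2πf = 1.106e+06 rad/s
X_L = ωL = 76.3 Ω
X_C = 1/(ωC) = 82.2 Ω
Parallel: admittances add. Y = 1/R + 1/(jωL) + jωC
Y = (0.00217 − j0.000941) S
|Y| = 0.00237 S → |Z| = 1/|Y| = 422 Ω, ∠Z = −∠Y = 23.4°

2.37 mS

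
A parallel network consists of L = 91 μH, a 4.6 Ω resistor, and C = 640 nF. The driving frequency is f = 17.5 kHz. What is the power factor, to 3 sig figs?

0.991

ω = 2πf = 110000 rad/s
X_L = ωL = 10.0 Ω
X_C = 1/(ωC) = 14.2 Ω
Parallel: admittances add. Y = 1/R + 1/(jωL) + jωC
Y = (0.217 − j0.0296) S
|Y| = 0.219 S → |Z| = 1/|Y| = 4.56 Ω, ∠Z = −∠Y = 7.75°
cos φ = cos(7.75°) = 0.991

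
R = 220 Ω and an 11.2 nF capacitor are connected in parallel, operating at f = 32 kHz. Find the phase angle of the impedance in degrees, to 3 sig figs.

ω = 2πf = 201100 rad/s
X_C = 1/(ωC) = 444 Ω
Parallel: admittances add. Y = 1/R + jωC
Y = (0.00455 + j0.00225) S
|Y| = 0.00507 S → |Z| = 1/|Y| = 197 Ω, ∠Z = −∠Y = -26.4°

-26.4°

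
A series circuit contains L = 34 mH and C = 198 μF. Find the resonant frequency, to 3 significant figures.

61.3 Hz

ω₀ = 1/√(LC) = 1/√(0.034 × 0.000198) = 385.4 rad/s
f₀ = ω₀/(2π) = 61.3 Hz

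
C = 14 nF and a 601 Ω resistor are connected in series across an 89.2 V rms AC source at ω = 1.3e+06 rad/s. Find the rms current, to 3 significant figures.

X_C = 1/(ωC) = 54.9 Ω
Z = 601 − j54.9 Ω
|Z| = √(601² + 54.9²) = 604 Ω
I = V/|Z| = 89.2/604 = 148 mA

148 mA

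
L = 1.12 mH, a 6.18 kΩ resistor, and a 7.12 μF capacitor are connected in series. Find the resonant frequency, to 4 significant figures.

ω₀ = 1/√(LC) = 1/√(0.00112 × 7.12e-06) = 11200 rad/s
f₀ = ω₀/(2π) = 1.782 kHz

1.782 kHz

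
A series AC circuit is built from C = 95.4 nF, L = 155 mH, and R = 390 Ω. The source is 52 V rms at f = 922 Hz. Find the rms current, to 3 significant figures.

52.4 mA

ω = 2πf = 5793 rad/s
X_L = ωL = 898 Ω
X_C = 1/(ωC) = 1810 Ω
Net reactance X = X_L − X_C = -911 Ω
Z = 390 − j911 Ω
|Z| = √(390² + 911²) = 991 Ω
I = V/|Z| = 52/991 = 52.4 mA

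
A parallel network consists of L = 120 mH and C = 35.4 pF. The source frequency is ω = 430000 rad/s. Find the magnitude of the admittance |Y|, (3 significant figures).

4.16 μS

X_L = ωL = 51600 Ω
X_C = 1/(ωC) = 65700 Ω
Parallel: admittances add. Y = 1/(jωL) + jωC
Y = (0 − j4.16e-06) S
|Y| = 4.16e-06 S → |Z| = 1/|Y| = 241000 Ω, ∠Z = −∠Y = 90.0°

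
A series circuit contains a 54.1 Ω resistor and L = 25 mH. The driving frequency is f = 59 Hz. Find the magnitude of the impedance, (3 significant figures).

54.9 Ω

ω = 2πf = 370.7 rad/s
X_L = ωL = 9.27 Ω
Z = 54.1 + j9.27 Ω
|Z| = √(54.1² + 9.27²) = 54.9 Ω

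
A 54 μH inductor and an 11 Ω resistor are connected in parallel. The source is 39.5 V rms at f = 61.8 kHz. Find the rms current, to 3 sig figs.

ω = 2πf = 388300 rad/s
X_L = ωL = 21.0 Ω
Parallel: admittances add. Y = 1/R + 1/(jωL)
Y = (0.0909 − j0.0477) S
|Y| = 0.103 S → |Z| = 1/|Y| = 9.74 Ω, ∠Z = −∠Y = 27.7°
I = V/|Z| = 39.5/9.74 = 4.06 A

4.06 A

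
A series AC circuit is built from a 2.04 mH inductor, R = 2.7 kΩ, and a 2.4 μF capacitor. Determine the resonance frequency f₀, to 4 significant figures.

2.275 kHz

ω₀ = 1/√(LC) = 1/√(0.00204 × 2.4e-06) = 14290 rad/s
f₀ = ω₀/(2π) = 2.275 kHz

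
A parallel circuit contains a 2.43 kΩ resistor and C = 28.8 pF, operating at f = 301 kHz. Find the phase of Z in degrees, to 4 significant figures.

ω = 2πf = 1.891e+06 rad/s
X_C = 1/(ωC) = 18360 Ω
Parallel: admittances add. Y = 1/R + jωC
Y = (0.0004115 + j5.447e-05) S
|Y| = 0.0004151 S → |Z| = 1/|Y| = 2409 Ω, ∠Z = −∠Y = -7.540°

-7.540°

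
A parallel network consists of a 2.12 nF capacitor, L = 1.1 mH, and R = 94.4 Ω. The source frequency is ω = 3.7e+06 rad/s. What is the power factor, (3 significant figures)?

0.813

X_L = ωL = 4070 Ω
X_C = 1/(ωC) = 127 Ω
Parallel: admittances add. Y = 1/R + 1/(jωL) + jωC
Y = (0.0106 + j0.00760) S
|Y| = 0.0130 S → |Z| = 1/|Y| = 76.7 Ω, ∠Z = −∠Y = -35.7°
cos φ = cos(-35.7°) = 0.813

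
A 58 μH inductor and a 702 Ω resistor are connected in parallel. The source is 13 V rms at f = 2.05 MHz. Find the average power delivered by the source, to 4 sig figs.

240.7 mW

ω = 2πf = 1.288e+07 rad/s
X_L = ωL = 747.1 Ω
Parallel: admittances add. Y = 1/R + 1/(jωL)
Y = (0.001425 − j0.001339) S
|Y| = 0.001955 S → |Z| = 1/|Y| = 511.6 Ω, ∠Z = −∠Y = 43.22°
I = V/|Z| = 25.41 mA
P = VI cos φ = 13 × 0.02541 × cos(43.22°) = 240.7 mW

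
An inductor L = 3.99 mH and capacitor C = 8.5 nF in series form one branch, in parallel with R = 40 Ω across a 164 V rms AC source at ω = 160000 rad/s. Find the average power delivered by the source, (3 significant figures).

X_L = ωL = 638 Ω
X_C = 1/(ωC) = 735 Ω
Branch 1: Z₁ = R = 40.0 Ω
Branch 2 (series LC): Z₂ = j(X_L − X_C) = −j96.9 Ω
Parallel: Z = Z₁Z₂/(Z₁+Z₂), |Z| = 37.0 Ω, ∠Z = -22.4°
I = V/|Z| = 4.44 A
P = VI cos φ = 164 × 4.44 × cos(-22.4°) = 672 W

672 W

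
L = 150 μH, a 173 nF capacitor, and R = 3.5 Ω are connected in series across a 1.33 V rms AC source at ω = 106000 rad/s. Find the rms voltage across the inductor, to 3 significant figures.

0.545 V

X_L = ωL = 15.9 Ω
X_C = 1/(ωC) = 54.5 Ω
Net reactance X = X_L − X_C = -38.6 Ω
Z = 3.50 − j38.6 Ω
|Z| = √(3.50² + 38.6²) = 38.8 Ω
I = V/|Z| = 34.3 mA
V_L = I·|Z_L| = 0.0343 × 15.9 = 0.545 V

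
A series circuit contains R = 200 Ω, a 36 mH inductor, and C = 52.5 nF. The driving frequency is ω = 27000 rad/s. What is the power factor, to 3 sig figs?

X_L = ωL = 972 Ω
X_C = 1/(ωC) = 705 Ω
Net reactance X = X_L − X_C = 267 Ω
Z = 200 + j267 Ω
|Z| = √(200² + 267²) = 333 Ω
∠Z = arctan(267/200) = 53.1°
cos φ = cos(53.1°) = 0.600

0.600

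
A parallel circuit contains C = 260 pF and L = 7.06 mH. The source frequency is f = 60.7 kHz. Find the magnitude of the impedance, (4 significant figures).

ω = 2πf = 381400 rad/s
X_L = ωL = 2693 Ω
X_C = 1/(ωC) = 10080 Ω
Parallel: admittances add. Y = 1/(jωL) + jωC
Y = (0 − j0.0002722) S
|Y| = 0.0002722 S → |Z| = 1/|Y| = 3673 Ω, ∠Z = −∠Y = 90.00°

3673 Ω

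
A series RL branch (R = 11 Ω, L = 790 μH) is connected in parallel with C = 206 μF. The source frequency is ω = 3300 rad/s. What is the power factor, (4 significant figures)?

X_L = ωL = 2.607 Ω
X_C = 1/(ωC) = 1.471 Ω
Branch 1 (R+jX_L): Z₁ = 11.00 + j2.607 Ω, |Z₁| = 11.30 Ω
Branch 2 (−jX_C): Z₂ = −j1.471 Ω
Parallel: Z = Z₁Z₂/(Z₁+Z₂), |Z| = 1.504 Ω, ∠Z = -82.56°
cos φ = cos(-82.56°) = 0.1294

0.1294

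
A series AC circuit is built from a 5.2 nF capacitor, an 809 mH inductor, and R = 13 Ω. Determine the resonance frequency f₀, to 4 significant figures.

2.454 kHz

ω₀ = 1/√(LC) = 1/√(0.809 × 5.2e-09) = 15420 rad/s
f₀ = ω₀/(2π) = 2.454 kHz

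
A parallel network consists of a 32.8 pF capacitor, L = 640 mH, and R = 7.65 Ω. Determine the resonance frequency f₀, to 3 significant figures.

34.7 kHz

ω₀ = 1/√(LC) = 1/√(0.64 × 3.28e-11) = 218300 rad/s
f₀ = ω₀/(2π) = 34.7 kHz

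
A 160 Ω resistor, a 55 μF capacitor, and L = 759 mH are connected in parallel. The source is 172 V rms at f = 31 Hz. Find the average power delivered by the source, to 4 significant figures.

ω = 2πf = 194.8 rad/s
X_L = ωL = 147.8 Ω
X_C = 1/(ωC) = 93.35 Ω
Parallel: admittances add. Y = 1/R + 1/(jωL) + jωC
Y = (0.006250 + j0.003949) S
|Y| = 0.007393 S → |Z| = 1/|Y| = 135.3 Ω, ∠Z = −∠Y = -32.28°
I = V/|Z| = 1.272 A
P = VI cos φ = 172 × 1.272 × cos(-32.28°) = 184.9 W

184.9 W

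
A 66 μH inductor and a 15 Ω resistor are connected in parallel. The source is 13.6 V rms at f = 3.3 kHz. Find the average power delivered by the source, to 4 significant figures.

12.33 W

ω = 2πf = 20730 rad/s
X_L = ωL = 1.368 Ω
Parallel: admittances add. Y = 1/R + 1/(jωL)
Y = (0.06667 − j0.7307) S
|Y| = 0.7338 S → |Z| = 1/|Y| = 1.363 Ω, ∠Z = −∠Y = 84.79°
I = V/|Z| = 9.979 A
P = VI cos φ = 13.6 × 9.979 × cos(84.79°) = 12.33 W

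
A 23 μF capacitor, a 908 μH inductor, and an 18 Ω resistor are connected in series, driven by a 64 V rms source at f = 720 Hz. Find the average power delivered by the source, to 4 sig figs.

ω = 2πf = 4524 rad/s
X_L = ωL = 4.108 Ω
X_C = 1/(ωC) = 9.611 Ω
Net reactance X = X_L − X_C = -5.503 Ω
Z = 18.00 − j5.503 Ω
|Z| = √(18.00² + 5.503²) = 18.82 Ω
∠Z = arctan(-5.503/18.00) = -17.00°
I = V/|Z| = 3.400 A
P = VI cos φ = 64 × 3.400 × cos(-17.00°) = 208.1 W

208.1 W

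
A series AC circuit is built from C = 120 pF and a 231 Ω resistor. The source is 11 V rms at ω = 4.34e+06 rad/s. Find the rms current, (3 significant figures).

X_C = 1/(ωC) = 1920 Ω
Z = 231 − j1920 Ω
|Z| = √(231² + 1920²) = 1930 Ω
I = V/|Z| = 11/1930 = 5.69 mA

5.69 mA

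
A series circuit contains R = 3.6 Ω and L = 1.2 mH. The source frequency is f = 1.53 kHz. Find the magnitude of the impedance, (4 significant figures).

12.08 Ω

ω = 2πf = 9613 rad/s
X_L = ωL = 11.54 Ω
Z = 3.600 + j11.54 Ω
|Z| = √(3.600² + 11.54²) = 12.08 Ω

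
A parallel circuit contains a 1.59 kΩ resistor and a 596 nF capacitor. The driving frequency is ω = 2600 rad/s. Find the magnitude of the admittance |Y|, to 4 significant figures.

1.672 mS

X_C = 1/(ωC) = 645.3 Ω
Parallel: admittances add. Y = 1/R + jωC
Y = (0.0006289 + j0.001550) S
|Y| = 0.001672 S → |Z| = 1/|Y| = 598.0 Ω, ∠Z = −∠Y = -67.91°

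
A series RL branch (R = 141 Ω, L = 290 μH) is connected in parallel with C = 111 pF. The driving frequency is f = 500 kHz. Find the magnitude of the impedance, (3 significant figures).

ω = 2πf = 3.142e+06 rad/s
X_L = ωL = 911 Ω
X_C = 1/(ωC) = 2870 Ω
Branch 1 (R+jX_L): Z₁ = 141 + j911 Ω, |Z₁| = 922 Ω
Branch 2 (−jX_C): Z₂ = −j2870 Ω
Parallel: Z = Z₁Z₂/(Z₁+Z₂), |Z| = 1350 Ω, ∠Z = 77.1°

1350 Ω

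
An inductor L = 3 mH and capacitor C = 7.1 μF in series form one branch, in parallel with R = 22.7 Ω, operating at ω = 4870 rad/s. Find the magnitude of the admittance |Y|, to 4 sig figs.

82.60 mS

X_L = ωL = 14.61 Ω
X_C = 1/(ωC) = 28.92 Ω
Branch 1: Z₁ = R = 22.70 Ω
Branch 2 (series LC): Z₂ = j(X_L − X_C) = −j14.31 Ω
Parallel: Z = Z₁Z₂/(Z₁+Z₂), |Z| = 12.11 Ω, ∠Z = -57.77°
|Y| = 1/|Z| = 82.60 mS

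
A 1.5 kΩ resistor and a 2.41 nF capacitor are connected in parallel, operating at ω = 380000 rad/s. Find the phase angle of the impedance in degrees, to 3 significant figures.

X_C = 1/(ωC) = 1090 Ω
Parallel: admittances add. Y = 1/R + jωC
Y = (0.000667 + j0.000916) S
|Y| = 0.00113 S → |Z| = 1/|Y| = 883 Ω, ∠Z = −∠Y = -53.9°

-53.9°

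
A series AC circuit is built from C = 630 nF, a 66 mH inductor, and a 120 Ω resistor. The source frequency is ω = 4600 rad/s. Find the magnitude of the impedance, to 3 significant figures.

127 Ω

X_L = ωL = 304 Ω
X_C = 1/(ωC) = 345 Ω
Net reactance X = X_L − X_C = -41.5 Ω
Z = 120 − j41.5 Ω
|Z| = √(120² + 41.5²) = 127 Ω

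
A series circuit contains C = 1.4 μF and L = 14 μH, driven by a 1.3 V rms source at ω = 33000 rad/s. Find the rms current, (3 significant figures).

61.4 mA

X_L = ωL = 0.462 Ω
X_C = 1/(ωC) = 21.6 Ω
Net reactance X = X_L − X_C = -21.2 Ω
Z = − j21.2 Ω
|Z| = √(0² + 21.2²) = 21.2 Ω
I = V/|Z| = 1.3/21.2 = 61.4 mA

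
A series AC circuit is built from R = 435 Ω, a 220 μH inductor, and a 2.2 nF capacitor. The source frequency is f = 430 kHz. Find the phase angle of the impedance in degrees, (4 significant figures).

44.41°

ω = 2πf = 2.702e+06 rad/s
X_L = ωL = 594.4 Ω
X_C = 1/(ωC) = 168.2 Ω
Net reactance X = X_L − X_C = 426.1 Ω
Z = 435.0 + j426.1 Ω
|Z| = √(435.0² + 426.1²) = 609.0 Ω
∠Z = arctan(426.1/435.0) = 44.41°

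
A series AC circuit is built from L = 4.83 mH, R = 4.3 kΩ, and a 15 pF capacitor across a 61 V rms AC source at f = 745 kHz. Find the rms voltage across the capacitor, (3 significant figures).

92.4 V

ω = 2πf = 4.681e+06 rad/s
X_L = ωL = 22600 Ω
X_C = 1/(ωC) = 14200 Ω
Net reactance X = X_L − X_C = 8370 Ω
Z = 4300 + j8370 Ω
|Z| = √(4300² + 8370²) = 9410 Ω
I = V/|Z| = 6.48 mA
V_C = I·|Z_C| = 0.00648 × 14200 = 92.4 V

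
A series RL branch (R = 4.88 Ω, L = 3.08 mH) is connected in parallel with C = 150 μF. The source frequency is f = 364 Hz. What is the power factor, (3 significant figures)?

0.260

ω = 2πf = 2287 rad/s
X_L = ωL = 7.04 Ω
X_C = 1/(ωC) = 2.91 Ω
Branch 1 (R+jX_L): Z₁ = 4.88 + j7.04 Ω, |Z₁| = 8.57 Ω
Branch 2 (−jX_C): Z₂ = −j2.91 Ω
Parallel: Z = Z₁Z₂/(Z₁+Z₂), |Z| = 3.91 Ω, ∠Z = -74.9°
cos φ = cos(-74.9°) = 0.260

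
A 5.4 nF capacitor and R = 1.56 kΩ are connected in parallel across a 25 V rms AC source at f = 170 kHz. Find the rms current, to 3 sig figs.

ω = 2πf = 1.068e+06 rad/s
X_C = 1/(ωC) = 173 Ω
Parallel: admittances add. Y = 1/R + jωC
Y = (0.000641 + j0.00577) S
|Y| = 0.00580 S → |Z| = 1/|Y| = 172 Ω, ∠Z = −∠Y = -83.7°
I = V/|Z| = 25/172 = 145 mA

145 mA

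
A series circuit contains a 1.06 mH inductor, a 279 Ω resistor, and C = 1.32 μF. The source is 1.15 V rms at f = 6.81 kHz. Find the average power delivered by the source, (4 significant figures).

4.694 mW

ω = 2πf = 42790 rad/s
X_L = ωL = 45.36 Ω
X_C = 1/(ωC) = 17.71 Ω
Net reactance X = X_L − X_C = 27.65 Ω
Z = 279.0 + j27.65 Ω
|Z| = √(279.0² + 27.65²) = 280.4 Ω
∠Z = arctan(27.65/279.0) = 5.660°
I = V/|Z| = 4.102 mA
P = VI cos φ = 1.15 × 0.004102 × cos(5.660°) = 4.694 mW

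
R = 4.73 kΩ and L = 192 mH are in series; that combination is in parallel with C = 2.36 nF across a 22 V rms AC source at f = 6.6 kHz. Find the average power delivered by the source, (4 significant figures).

ω = 2πf = 41470 rad/s
X_L = ωL = 7962 Ω
X_C = 1/(ωC) = 10220 Ω
Branch 1 (R+jX_L): Z₁ = 4730 + j7962 Ω, |Z₁| = 9261 Ω
Branch 2 (−jX_C): Z₂ = −j10220 Ω
Parallel: Z = Z₁Z₂/(Z₁+Z₂), |Z| = 18060 Ω, ∠Z = -5.215°
I = V/|Z| = 1.218 mA
P = VI cos φ = 22 × 0.001218 × cos(-5.215°) = 26.69 mW

26.69 mW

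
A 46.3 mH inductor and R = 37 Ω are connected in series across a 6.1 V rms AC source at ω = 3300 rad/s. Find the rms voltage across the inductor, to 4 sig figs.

X_L = ωL = 152.8 Ω
Z = 37.00 + j152.8 Ω
|Z| = √(37.00² + 152.8²) = 157.2 Ω
I = V/|Z| = 38.80 mA
V_L = I·|Z_L| = 0.03880 × 152.8 = 5.929 V

5.929 V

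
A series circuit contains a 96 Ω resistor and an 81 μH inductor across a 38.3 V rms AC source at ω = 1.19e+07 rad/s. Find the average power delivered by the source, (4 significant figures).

X_L = ωL = 963.9 Ω
Z = 96.00 + j963.9 Ω
|Z| = √(96.00² + 963.9²) = 968.7 Ω
∠Z = arctan(963.9/96.00) = 84.31°
I = V/|Z| = 39.54 mA
P = VI cos φ = 38.3 × 0.03954 × cos(84.31°) = 150.1 mW

150.1 mW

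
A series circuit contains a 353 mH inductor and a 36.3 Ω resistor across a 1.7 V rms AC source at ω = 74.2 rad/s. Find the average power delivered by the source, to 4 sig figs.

52.36 mW

X_L = ωL = 26.19 Ω
Z = 36.30 + j26.19 Ω
|Z| = √(36.30² + 26.19²) = 44.76 Ω
∠Z = arctan(26.19/36.30) = 35.81°
I = V/|Z| = 37.98 mA
P = VI cos φ = 1.7 × 0.03798 × cos(35.81°) = 52.36 mW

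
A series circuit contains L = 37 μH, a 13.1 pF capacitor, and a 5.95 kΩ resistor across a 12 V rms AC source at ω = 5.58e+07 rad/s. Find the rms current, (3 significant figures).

X_L = ωL = 2060 Ω
X_C = 1/(ωC) = 1370 Ω
Net reactance X = X_L − X_C = 697 Ω
Z = 5950 + j697 Ω
|Z| = √(5950² + 697²) = 5990 Ω
I = V/|Z| = 12/5990 = 2.00 mA

2.00 mA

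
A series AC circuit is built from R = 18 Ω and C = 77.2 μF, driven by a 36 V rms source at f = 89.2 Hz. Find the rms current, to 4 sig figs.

1.229 A

ω = 2πf = 560.5 rad/s
X_C = 1/(ωC) = 23.11 Ω
Z = 18.00 − j23.11 Ω
|Z| = √(18.00² + 23.11²) = 29.29 Ω
I = V/|Z| = 36/29.29 = 1.229 A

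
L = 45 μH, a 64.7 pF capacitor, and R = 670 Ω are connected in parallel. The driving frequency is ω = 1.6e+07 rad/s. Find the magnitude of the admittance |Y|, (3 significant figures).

1.53 mS

X_L = ωL = 720 Ω
X_C = 1/(ωC) = 966 Ω
Parallel: admittances add. Y = 1/R + 1/(jωL) + jωC
Y = (0.00149 − j0.000354) S
|Y| = 0.00153 S → |Z| = 1/|Y| = 652 Ω, ∠Z = −∠Y = 13.3°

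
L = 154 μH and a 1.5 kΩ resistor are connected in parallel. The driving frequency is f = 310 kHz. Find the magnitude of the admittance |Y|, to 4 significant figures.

3.400 mS

ω = 2πf = 1.948e+06 rad/s
X_L = ωL = 300.0 Ω
Parallel: admittances add. Y = 1/R + 1/(jωL)
Y = (0.0006667 − j0.003334) S
|Y| = 0.003400 S → |Z| = 1/|Y| = 294.1 Ω, ∠Z = −∠Y = 78.69°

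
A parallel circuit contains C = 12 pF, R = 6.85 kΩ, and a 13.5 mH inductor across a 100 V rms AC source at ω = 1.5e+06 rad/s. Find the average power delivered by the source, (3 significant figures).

X_L = ωL = 20200 Ω
X_C = 1/(ωC) = 55600 Ω
Parallel: admittances add. Y = 1/R + 1/(jωL) + jωC
Y = (0.000146 − j3.14e-05) S
|Y| = 0.000149 S → |Z| = 1/|Y| = 6700 Ω, ∠Z = −∠Y = 12.1°
I = V/|Z| = 14.9 mA
P = VI cos φ = 100 × 0.0149 × cos(12.1°) = 1.46 W

1.46 W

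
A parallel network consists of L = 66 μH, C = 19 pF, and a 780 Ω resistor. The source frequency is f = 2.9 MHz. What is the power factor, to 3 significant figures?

ω = 2πf = 1.822e+07 rad/s
X_L = ωL = 1200 Ω
X_C = 1/(ωC) = 2890 Ω
Parallel: admittances add. Y = 1/R + 1/(jωL) + jωC
Y = (0.00128 − j0.000485) S
|Y| = 0.00137 S → |Z| = 1/|Y| = 729 Ω, ∠Z = −∠Y = 20.7°
cos φ = cos(20.7°) = 0.935

0.935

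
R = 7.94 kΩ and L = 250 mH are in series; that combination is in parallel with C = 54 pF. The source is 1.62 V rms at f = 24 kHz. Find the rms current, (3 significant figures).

29.3 μA

ω = 2πf = 150800 rad/s
X_L = ωL = 37700 Ω
X_C = 1/(ωC) = 123000 Ω
Branch 1 (R+jX_L): Z₁ = 7940 + j37700 Ω, |Z₁| = 38500 Ω
Branch 2 (−jX_C): Z₂ = −j123000 Ω
Parallel: Z = Z₁Z₂/(Z₁+Z₂), |Z| = 55400 Ω, ∠Z = 72.8°
I = V/|Z| = 1.62/55400 = 29.3 μA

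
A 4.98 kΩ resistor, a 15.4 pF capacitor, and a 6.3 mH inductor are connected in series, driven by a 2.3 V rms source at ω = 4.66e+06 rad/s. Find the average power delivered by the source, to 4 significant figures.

100.3 μW

X_L = ωL = 29360 Ω
X_C = 1/(ωC) = 13930 Ω
Net reactance X = X_L − X_C = 15420 Ω
Z = 4980 + j15420 Ω
|Z| = √(4980² + 15420²) = 16210 Ω
∠Z = arctan(15420/4980) = 72.11°
I = V/|Z| = 141.9 μA
P = VI cos φ = 2.3 × 0.0001419 × cos(72.11°) = 100.3 μW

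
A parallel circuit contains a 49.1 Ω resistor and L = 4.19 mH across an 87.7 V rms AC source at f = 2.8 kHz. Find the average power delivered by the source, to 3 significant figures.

157 W

ω = 2πf = 17590 rad/s
X_L = ωL = 73.7 Ω
Parallel: admittances add. Y = 1/R + 1/(jωL)
Y = (0.0204 − j0.0136) S
|Y| = 0.0245 S → |Z| = 1/|Y| = 40.9 Ω, ∠Z = −∠Y = 33.7°
I = V/|Z| = 2.15 A
P = VI cos φ = 87.7 × 2.15 × cos(33.7°) = 157 W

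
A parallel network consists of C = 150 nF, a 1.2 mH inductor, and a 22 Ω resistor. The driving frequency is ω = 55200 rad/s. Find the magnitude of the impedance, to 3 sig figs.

21.8 Ω

X_L = ωL = 66.2 Ω
X_C = 1/(ωC) = 121 Ω
Parallel: admittances add. Y = 1/R + 1/(jωL) + jωC
Y = (0.0455 − j0.00682) S
|Y| = 0.0460 S → |Z| = 1/|Y| = 21.8 Ω, ∠Z = −∠Y = 8.53°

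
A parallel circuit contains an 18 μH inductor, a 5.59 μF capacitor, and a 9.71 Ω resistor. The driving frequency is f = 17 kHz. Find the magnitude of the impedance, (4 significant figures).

7.778 Ω

ω = 2πf = 106800 rad/s
X_L = ωL = 1.923 Ω
X_C = 1/(ωC) = 1.675 Ω
Parallel: admittances add. Y = 1/R + 1/(jωL) + jωC
Y = (0.1030 + j0.07698) S
|Y| = 0.1286 S → |Z| = 1/|Y| = 7.778 Ω, ∠Z = −∠Y = -36.78°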